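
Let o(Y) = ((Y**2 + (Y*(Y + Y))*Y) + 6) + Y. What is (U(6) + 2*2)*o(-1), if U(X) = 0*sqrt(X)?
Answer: 16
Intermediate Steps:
U(X) = 0
o(Y) = 6 + Y + Y**2 + 2*Y**3 (o(Y) = ((Y**2 + (Y*(2*Y))*Y) + 6) + Y = ((Y**2 + (2*Y**2)*Y) + 6) + Y = ((Y**2 + 2*Y**3) + 6) + Y = (6 + Y**2 + 2*Y**3) + Y = 6 + Y + Y**2 + 2*Y**3)
(U(6) + 2*2)*o(-1) = (0 + 2*2)*(6 - 1 + (-1)**2 + 2*(-1)**3) = (0 + 4)*(6 - 1 + 1 + 2*(-1)) = 4*(6 - 1 + 1 - 2) = 4*4 = 16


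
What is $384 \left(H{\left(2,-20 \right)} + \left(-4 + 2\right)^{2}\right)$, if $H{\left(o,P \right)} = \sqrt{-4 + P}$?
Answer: $1536 + 768 i \sqrt{6} \approx 1536.0 + 1881.2 i$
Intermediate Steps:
$384 \left(H{\left(2,-20 \right)} + \left(-4 + 2\right)^{2}\right) = 384 \left(\sqrt{-4 - 20} + \left(-4 + 2\right)^{2}\right) = 384 \left(\sqrt{-24} + \left(-2\right)^{2}\right) = 384 \left(2 i \sqrt{6} + 4\right) = 384 \left(4 + 2 i \sqrt{6}\right) = 1536 + 768 i \sqrt{6}$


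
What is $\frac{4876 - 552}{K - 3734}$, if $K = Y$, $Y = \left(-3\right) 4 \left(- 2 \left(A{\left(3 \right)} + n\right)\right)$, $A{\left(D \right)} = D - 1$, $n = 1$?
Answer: $- \frac{2162}{1831} \approx -1.1808$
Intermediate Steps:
$A{\left(D \right)} = -1 + D$
$Y = 72$ ($Y = \left(-3\right) 4 \left(- 2 \left(\left(-1 + 3\right) + 1\right)\right) = - 12 \left(- 2 \left(2 + 1\right)\right) = - 12 \left(\left(-2\right) 3\right) = \left(-12\right) \left(-6\right) = 72$)
$K = 72$
$\frac{4876 - 552}{K - 3734} = \frac{4876 - 552}{72 - 3734} = \frac{4324}{-3662} = 4324 \left(- \frac{1}{3662}\right) = - \frac{2162}{1831}$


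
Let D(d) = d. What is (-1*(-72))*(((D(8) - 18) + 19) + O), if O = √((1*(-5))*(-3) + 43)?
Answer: 648 + 72*√58 ≈ 1196.3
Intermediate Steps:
O = √58 (O = √(-5*(-3) + 43) = √(15 + 43) = √58 ≈ 7.6158)
(-1*(-72))*(((D(8) - 18) + 19) + O) = (-1*(-72))*(((8 - 18) + 19) + √58) = 72*((-10 + 19) + √58) = 72*(9 + √58) = 648 + 72*√58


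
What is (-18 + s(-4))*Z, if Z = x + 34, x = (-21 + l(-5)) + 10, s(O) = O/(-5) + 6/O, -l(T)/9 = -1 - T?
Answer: 2431/10 ≈ 243.10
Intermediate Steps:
l(T) = 9 + 9*T (l(T) = -9*(-1 - T) = 9 + 9*T)
s(O) = 6/O - O/5 (s(O) = O*(-⅕) + 6/O = -O/5 + 6/O = 6/O - O/5)
x = -47 (x = (-21 + (9 + 9*(-5))) + 10 = (-21 + (9 - 45)) + 10 = (-21 - 36) + 10 = -57 + 10 = -47)
Z = -13 (Z = -47 + 34 = -13)
(-18 + s(-4))*Z = (-18 + (6/(-4) - ⅕*(-4)))*(-13) = (-18 + (6*(-¼) + ⅘))*(-13) = (-18 + (-3/2 + ⅘))*(-13) = (-18 - 7/10)*(-13) = -187/10*(-13) = 2431/10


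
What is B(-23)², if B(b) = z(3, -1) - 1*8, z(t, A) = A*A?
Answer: 49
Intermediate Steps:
z(t, A) = A²
B(b) = -7 (B(b) = (-1)² - 1*8 = 1 - 8 = -7)
B(-23)² = (-7)² = 49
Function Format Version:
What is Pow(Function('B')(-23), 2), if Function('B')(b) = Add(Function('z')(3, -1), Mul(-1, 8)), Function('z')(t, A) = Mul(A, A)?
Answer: 49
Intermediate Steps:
Function('z')(t, A) = Pow(A, 2)
Function('B')(b) = -7 (Function('B')(b) = Add(Pow(-1, 2), Mul(-1, 8)) = Add(1, -8) = -7)
Pow(Function('B')(-23), 2) = Pow(-7, 2) = 49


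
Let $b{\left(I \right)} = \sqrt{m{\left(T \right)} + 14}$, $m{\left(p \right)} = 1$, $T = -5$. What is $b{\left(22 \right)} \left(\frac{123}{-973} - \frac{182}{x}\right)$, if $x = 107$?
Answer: $- \frac{190247 \sqrt{15}}{104111} \approx -7.0773$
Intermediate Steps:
$b{\left(I \right)} = \sqrt{15}$ ($b{\left(I \right)} = \sqrt{1 + 14} = \sqrt{15}$)
$b{\left(22 \right)} \left(\frac{123}{-973} - \frac{182}{x}\right) = \sqrt{15} \left(\frac{123}{-973} - \frac{182}{107}\right) = \sqrt{15} \left(123 \left(- \frac{1}{973}\right) - \frac{182}{107}\right) = \sqrt{15} \left(- \frac{123}{973} - \frac{182}{107}\right) = \sqrt{15} \left(- \frac{190247}{104111}\right) = - \frac{190247 \sqrt{15}}{104111}$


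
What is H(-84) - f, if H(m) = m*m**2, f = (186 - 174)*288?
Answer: -596160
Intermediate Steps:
f = 3456 (f = 12*288 = 3456)
H(m) = m**3
H(-84) - f = (-84)**3 - 1*3456 = -592704 - 3456 = -596160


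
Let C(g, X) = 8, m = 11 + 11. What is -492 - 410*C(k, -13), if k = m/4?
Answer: -3772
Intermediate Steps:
m = 22
k = 11/2 (k = 22/4 = 22*(1/4) = 11/2 ≈ 5.5000)
-492 - 410*C(k, -13) = -492 - 410*8 = -492 - 3280 = -3772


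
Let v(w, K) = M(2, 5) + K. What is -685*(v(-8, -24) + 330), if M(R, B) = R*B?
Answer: -216460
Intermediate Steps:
M(R, B) = B*R
v(w, K) = 10 + K (v(w, K) = 5*2 + K = 10 + K)
-685*(v(-8, -24) + 330) = -685*((10 - 24) + 330) = -685*(-14 + 330) = -685*316 = -216460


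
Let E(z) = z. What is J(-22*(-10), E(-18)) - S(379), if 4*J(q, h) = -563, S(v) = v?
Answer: -2079/4 ≈ -519.75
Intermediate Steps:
J(q, h) = -563/4 (J(q, h) = (¼)*(-563) = -563/4)
J(-22*(-10), E(-18)) - S(379) = -563/4 - 1*379 = -563/4 - 379 = -2079/4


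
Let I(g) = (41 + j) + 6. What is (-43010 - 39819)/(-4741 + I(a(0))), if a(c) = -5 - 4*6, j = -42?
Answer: 82829/4736 ≈ 17.489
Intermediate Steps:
a(c) = -29 (a(c) = -5 - 24 = -29)
I(g) = 5 (I(g) = (41 - 42) + 6 = -1 + 6 = 5)
(-43010 - 39819)/(-4741 + I(a(0))) = (-43010 - 39819)/(-4741 + 5) = -82829/(-4736) = -82829*(-1/4736) = 82829/4736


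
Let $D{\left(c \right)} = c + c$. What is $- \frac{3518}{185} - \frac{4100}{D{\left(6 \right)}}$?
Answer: $- \frac{200179}{555} \approx -360.68$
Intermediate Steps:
$D{\left(c \right)} = 2 c$
$- \frac{3518}{185} - \frac{4100}{D{\left(6 \right)}} = - \frac{3518}{185} - \frac{4100}{2 \cdot 6} = \left(-3518\right) \frac{1}{185} - \frac{4100}{12} = - \frac{3518}{185} - \frac{1025}{3} = - \frac{200179}{555}$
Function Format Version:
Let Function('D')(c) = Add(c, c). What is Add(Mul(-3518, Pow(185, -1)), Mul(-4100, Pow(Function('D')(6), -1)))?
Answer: Rational(-200179, 555) ≈ -360.68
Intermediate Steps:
Function('D')(c) = Mul(2, c)
Add(Mul(-3518, Pow(185, -1)), Mul(-4100, Pow(Function('D')(6), -1))) = Add(Mul(-3518, Pow(185, -1)), Mul(-4100, Pow(Mul(2, 6), -1))) = Add(Mul(-3518, Rational(1, 185)), Mul(-4100, Pow(12, -1))) = Add(Rational(-3518, 185), Mul(-4100, Rational(1, 12))) = Add(Rational(-3518, 185), Rational(-1025, 3)) = Rational(-200179, 555)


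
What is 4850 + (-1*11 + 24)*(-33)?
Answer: 4421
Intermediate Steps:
4850 + (-1*11 + 24)*(-33) = 4850 + (-11 + 24)*(-33) = 4850 + 13*(-33) = 4850 - 429 = 4421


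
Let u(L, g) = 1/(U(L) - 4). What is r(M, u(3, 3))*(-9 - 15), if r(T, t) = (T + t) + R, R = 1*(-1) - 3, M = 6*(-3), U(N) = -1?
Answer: 2664/5 ≈ 532.80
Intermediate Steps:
u(L, g) = -1/5 (u(L, g) = 1/(-1 - 4) = 1/(-5) = -1/5)
M = -18
R = -4 (R = -1 - 3 = -4)
r(T, t) = -4 + T + t (r(T, t) = (T + t) - 4 = -4 + T + t)
r(M, u(3, 3))*(-9 - 15) = (-4 - 18 - 1/5)*(-9 - 15) = -111/5*(-24) = 2664/5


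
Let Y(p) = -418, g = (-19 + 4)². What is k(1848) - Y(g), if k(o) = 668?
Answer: 1086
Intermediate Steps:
g = 225 (g = (-15)² = 225)
k(1848) - Y(g) = 668 - 1*(-418) = 668 + 418 = 1086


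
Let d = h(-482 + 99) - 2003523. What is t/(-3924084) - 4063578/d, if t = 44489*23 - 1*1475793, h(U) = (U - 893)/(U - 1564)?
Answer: 1491446908044067/695786112895110 ≈ 2.1435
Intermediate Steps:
h(U) = (-893 + U)/(-1564 + U)
d = -354623455/177 (d = (-893 + (-482 + 99))/(-1564 + (-482 + 99)) - 2003523 = (-893 - 383)/(-1564 - 383) - 2003523 = -1276/(-1947) - 2003523 = -1/1947*(-1276) - 2003523 = 116/177 - 2003523 = -354623455/177 ≈ -2.0035e+6)
t = -452546 (t = 1023247 - 1475793 = -452546)
t/(-3924084) - 4063578/d = -452546/(-3924084) - 4063578/(-354623455/177) = -452546*(-1/3924084) - 4063578*(-177/354623455) = 226273/1962042 + 719253306/354623455 = 1491446908044067/695786112895110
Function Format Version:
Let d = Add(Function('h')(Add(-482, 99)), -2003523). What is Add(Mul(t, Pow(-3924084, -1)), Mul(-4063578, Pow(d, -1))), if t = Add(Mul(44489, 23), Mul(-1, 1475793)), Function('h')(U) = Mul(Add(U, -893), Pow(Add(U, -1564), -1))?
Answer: Rational(1491446908044067, 695786112895110) ≈ 2.1435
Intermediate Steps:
Function('h')(U) = Mul(Pow(Add(-1564, U), -1), Add(-893, U)) (Function('h')(U) = Mul(Add(-893, U), Pow(Add(-1564, U), -1)) = Mul(Pow(Add(-1564, U), -1), Add(-893, U)))
d = Rational(-354623455, 177) (d = Add(Mul(Pow(Add(-1564, Add(-482, 99)), -1), Add(-893, Add(-482, 99))), -2003523) = Add(Mul(Pow(Add(-1564, -383), -1), Add(-893, -383)), -2003523) = Add(Mul(Pow(-1947, -1), -1276), -2003523) = Add(Mul(Rational(-1, 1947), -1276), -2003523) = Add(Rational(116, 177), -2003523) = Rational(-354623455, 177) ≈ -2.0035e+6)
t = -452546 (t = Add(1023247, -1475793) = -452546)
Add(Mul(t, Pow(-3924084, -1)), Mul(-4063578, Pow(d, -1))) = Add(Mul(-452546, Pow(-3924084, -1)), Mul(-4063578, Pow(Rational(-354623455, 177), -1))) = Add(Mul(-452546, Rational(-1, 3924084)), Mul(-4063578, Rational(-177, 354623455))) = Add(Rational(226273, 1962042), Rational(719253306, 354623455)) = Rational(1491446908044067, 695786112895110)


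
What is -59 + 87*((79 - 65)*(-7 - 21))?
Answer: -34163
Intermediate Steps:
-59 + 87*((79 - 65)*(-7 - 21)) = -59 + 87*(14*(-28)) = -59 + 87*(-392) = -59 - 34104 = -34163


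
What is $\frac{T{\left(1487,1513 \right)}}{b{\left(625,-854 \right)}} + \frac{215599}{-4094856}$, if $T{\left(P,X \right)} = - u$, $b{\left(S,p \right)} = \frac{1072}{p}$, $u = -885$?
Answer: $- \frac{48360661537}{68588838} \approx -705.08$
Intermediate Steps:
$T{\left(P,X \right)} = 885$ ($T{\left(P,X \right)} = \left(-1\right) \left(-885\right) = 885$)
$\frac{T{\left(1487,1513 \right)}}{b{\left(625,-854 \right)}} + \frac{215599}{-4094856} = \frac{885}{1072 \frac{1}{-854}} + \frac{215599}{-4094856} = \frac{885}{1072 \left(- \frac{1}{854}\right)} + 215599 \left(- \frac{1}{4094856}\right) = \frac{885}{- \frac{536}{427}} - \frac{215599}{4094856} = 885 \left(- \frac{427}{536}\right) - \frac{215599}{4094856} = - \frac{377895}{536} - \frac{215599}{4094856} = - \frac{48360661537}{68588838}$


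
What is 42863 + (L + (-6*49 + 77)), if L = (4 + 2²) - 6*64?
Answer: 42270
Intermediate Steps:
L = -376 (L = (4 + 4) - 384 = 8 - 384 = -376)
42863 + (L + (-6*49 + 77)) = 42863 + (-376 + (-6*49 + 77)) = 42863 + (-376 + (-294 + 77)) = 42863 + (-376 - 217) = 42863 - 593 = 42270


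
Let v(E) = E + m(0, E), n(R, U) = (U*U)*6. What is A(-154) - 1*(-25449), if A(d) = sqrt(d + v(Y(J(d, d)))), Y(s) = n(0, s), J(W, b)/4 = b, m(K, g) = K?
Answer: 25449 + sqrt(2276582) ≈ 26958.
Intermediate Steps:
n(R, U) = 6*U**2 (n(R, U) = U**2*6 = 6*U**2)
J(W, b) = 4*b
Y(s) = 6*s**2
v(E) = E (v(E) = E + 0 = E)
A(d) = sqrt(d + 96*d**2) (A(d) = sqrt(d + 6*(4*d)**2) = sqrt(d + 6*(16*d**2)) = sqrt(d + 96*d**2))
A(-154) - 1*(-25449) = sqrt(-154*(1 + 96*(-154))) - 1*(-25449) = sqrt(-154*(1 - 14784)) + 25449 = sqrt(-154*(-14783)) + 25449 = sqrt(2276582) + 25449 = 25449 + sqrt(2276582)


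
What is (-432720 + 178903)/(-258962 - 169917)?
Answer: 253817/428879 ≈ 0.59181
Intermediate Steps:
(-432720 + 178903)/(-258962 - 169917) = -253817/(-428879) = -253817*(-1/428879) = 253817/428879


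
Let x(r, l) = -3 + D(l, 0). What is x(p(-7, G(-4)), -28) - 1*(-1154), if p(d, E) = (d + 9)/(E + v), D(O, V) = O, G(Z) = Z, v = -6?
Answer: 1123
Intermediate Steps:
p(d, E) = (9 + d)/(-6 + E) (p(d, E) = (d + 9)/(E - 6) = (9 + d)/(-6 + E))
x(r, l) = -3 + l
x(p(-7, G(-4)), -28) - 1*(-1154) = (-3 - 28) - 1*(-1154) = -31 + 1154 = 1123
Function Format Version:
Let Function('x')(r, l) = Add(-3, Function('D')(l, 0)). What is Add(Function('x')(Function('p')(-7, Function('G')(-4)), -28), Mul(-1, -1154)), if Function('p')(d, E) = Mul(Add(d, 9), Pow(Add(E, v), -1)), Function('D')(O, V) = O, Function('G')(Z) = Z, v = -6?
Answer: 1123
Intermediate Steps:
Function('p')(d, E) = Mul(Pow(Add(-6, E), -1), Add(9, d)) (Function('p')(d, E) = Mul(Add(d, 9), Pow(Add(E, -6), -1)) = Mul(Add(9, d), Pow(Add(-6, E), -1)) = Mul(Pow(Add(-6, E), -1), Add(9, d)))
Function('x')(r, l) = Add(-3, l)
Add(Function('x')(Function('p')(-7, Function('G')(-4)), -28), Mul(-1, -1154)) = Add(Add(-3, -28), Mul(-1, -1154)) = Add(-31, 1154) = 1123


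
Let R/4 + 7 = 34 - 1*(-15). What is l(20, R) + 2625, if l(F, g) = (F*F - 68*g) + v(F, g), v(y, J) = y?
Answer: -8379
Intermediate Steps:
R = 168 (R = -28 + 4*(34 - 1*(-15)) = -28 + 4*(34 + 15) = -28 + 4*49 = -28 + 196 = 168)
l(F, g) = F + F² - 68*g (l(F, g) = (F*F - 68*g) + F = (F² - 68*g) + F = F + F² - 68*g)
l(20, R) + 2625 = (20 + 20² - 68*168) + 2625 = (20 + 400 - 11424) + 2625 = -11004 + 2625 = -8379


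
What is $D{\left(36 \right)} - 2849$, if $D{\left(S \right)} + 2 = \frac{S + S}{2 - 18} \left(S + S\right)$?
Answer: $-3175$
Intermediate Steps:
$D{\left(S \right)} = -2 - \frac{S^{2}}{4}$ ($D{\left(S \right)} = -2 + \frac{S + S}{2 - 18} \left(S + S\right) = -2 + \frac{2 S}{-16} \cdot 2 S = -2 + 2 S \left(- \frac{1}{16}\right) 2 S = -2 + - \frac{S}{8} \cdot 2 S = -2 - \frac{S^{2}}{4}$)
$D{\left(36 \right)} - 2849 = \left(-2 - \frac{36^{2}}{4}\right) - 2849 = \left(-2 - 324\right) - 2849 = -326 - 2849 = -3175$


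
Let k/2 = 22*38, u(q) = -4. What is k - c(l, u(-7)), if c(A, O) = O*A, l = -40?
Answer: 1512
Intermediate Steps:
k = 1672 (k = 2*(22*38) = 2*836 = 1672)
c(A, O) = A*O
k - c(l, u(-7)) = 1672 - (-40)*(-4) = 1672 - 1*160 = 1672 - 160 = 1512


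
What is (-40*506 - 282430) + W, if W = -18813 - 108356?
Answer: -429839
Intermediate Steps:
W = -127169
(-40*506 - 282430) + W = (-40*506 - 282430) - 127169 = (-20240 - 282430) - 127169 = -302670 - 127169 = -429839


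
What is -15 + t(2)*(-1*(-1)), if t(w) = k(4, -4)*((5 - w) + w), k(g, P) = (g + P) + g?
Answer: 5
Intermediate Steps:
k(g, P) = P + 2*g (k(g, P) = (P + g) + g = P + 2*g)
t(w) = 20 (t(w) = (-4 + 2*4)*((5 - w) + w) = (-4 + 8)*5 = 4*5 = 20)
-15 + t(2)*(-1*(-1)) = -15 + 20*(-1*(-1)) = -15 + 20*1 = -15 + 20 = 5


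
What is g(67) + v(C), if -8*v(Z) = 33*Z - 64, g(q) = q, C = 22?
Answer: -63/4 ≈ -15.750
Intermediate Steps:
v(Z) = 8 - 33*Z/8 (v(Z) = -(33*Z - 64)/8 = -(-64 + 33*Z)/8 = 8 - 33*Z/8)
g(67) + v(C) = 67 + (8 - 33/8*22) = 67 + (8 - 363/4) = 67 - 331/4 = -63/4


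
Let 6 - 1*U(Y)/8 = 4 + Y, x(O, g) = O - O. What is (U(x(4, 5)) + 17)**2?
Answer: 1089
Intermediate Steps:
x(O, g) = 0
U(Y) = 16 - 8*Y (U(Y) = 48 - 8*(4 + Y) = 48 + (-32 - 8*Y) = 16 - 8*Y)
(U(x(4, 5)) + 17)**2 = ((16 - 8*0) + 17)**2 = ((16 + 0) + 17)**2 = (16 + 17)**2 = 33**2 = 1089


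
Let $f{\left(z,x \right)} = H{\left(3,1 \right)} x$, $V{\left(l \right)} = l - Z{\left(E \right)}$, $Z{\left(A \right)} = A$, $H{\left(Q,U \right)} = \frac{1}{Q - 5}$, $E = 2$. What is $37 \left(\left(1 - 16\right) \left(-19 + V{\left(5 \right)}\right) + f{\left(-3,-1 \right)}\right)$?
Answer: $\frac{17797}{2} \approx 8898.5$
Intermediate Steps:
$H{\left(Q,U \right)} = \frac{1}{-5 + Q}$
$V{\left(l \right)} = -2 + l$ ($V{\left(l \right)} = l - 2 = -2 + l$)
$f{\left(z,x \right)} = - \frac{x}{2}$ ($f{\left(z,x \right)} = \frac{x}{-5 + 3} = \frac{x}{-2} = - \frac{x}{2}$)
$37 \left(\left(1 - 16\right) \left(-19 + V{\left(5 \right)}\right) + f{\left(-3,-1 \right)}\right) = 37 \left(\left(1 - 16\right) \left(-19 + \left(-2 + 5\right)\right) - - \frac{1}{2}\right) = 37 \left(- 15 \left(-19 + 3\right) + \frac{1}{2}\right) = 37 \left(\left(-15\right) \left(-16\right) + \frac{1}{2}\right) = 37 \left(240 + \frac{1}{2}\right) = 37 \cdot \frac{481}{2} = \frac{17797}{2}$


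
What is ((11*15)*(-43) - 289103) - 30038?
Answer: -326236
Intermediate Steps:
((11*15)*(-43) - 289103) - 30038 = (165*(-43) - 289103) - 30038 = (-7095 - 289103) - 30038 = -296198 - 30038 = -326236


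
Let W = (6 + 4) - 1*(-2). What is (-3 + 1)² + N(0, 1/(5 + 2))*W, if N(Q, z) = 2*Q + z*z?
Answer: 208/49 ≈ 4.2449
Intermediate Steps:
W = 12 (W = 10 + 2 = 12)
N(Q, z) = z² + 2*Q (N(Q, z) = 2*Q + z² = z² + 2*Q)
(-3 + 1)² + N(0, 1/(5 + 2))*W = (-3 + 1)² + ((1/(5 + 2))² + 2*0)*12 = (-2)² + ((1/7)² + 0)*12 = 4 + ((⅐)² + 0)*12 = 4 + (1/49 + 0)*12 = 4 + (1/49)*12 = 4 + 12/49 = 208/49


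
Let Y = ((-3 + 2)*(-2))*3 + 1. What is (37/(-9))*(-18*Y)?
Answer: 518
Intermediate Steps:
Y = 7 (Y = -1*(-2)*3 + 1 = 2*3 + 1 = 6 + 1 = 7)
(37/(-9))*(-18*Y) = (37/(-9))*(-18*7) = (37*(-⅑))*(-126) = -37/9*(-126) = 518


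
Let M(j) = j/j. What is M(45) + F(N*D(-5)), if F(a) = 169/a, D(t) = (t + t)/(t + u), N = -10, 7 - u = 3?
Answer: -69/100 ≈ -0.69000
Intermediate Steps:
u = 4 (u = 7 - 1*3 = 7 - 3 = 4)
D(t) = 2*t/(4 + t) (D(t) = (t + t)/(t + 4) = (2*t)/(4 + t) = 2*t/(4 + t))
M(j) = 1
M(45) + F(N*D(-5)) = 1 + 169/((-20*(-5)/(4 - 5))) = 1 + 169/((-20*(-5)/(-1))) = 1 + 169/((-20*(-5)*(-1))) = 1 + 169/((-10*10)) = 1 + 169/(-100) = 1 + 169*(-1/100) = 1 - 169/100 = -69/100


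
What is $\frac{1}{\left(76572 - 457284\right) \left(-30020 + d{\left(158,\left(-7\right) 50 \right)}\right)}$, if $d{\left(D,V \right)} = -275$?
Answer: $\frac{1}{11533670040} \approx 8.6703 \cdot 10^{-11}$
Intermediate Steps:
$\frac{1}{\left(76572 - 457284\right) \left(-30020 + d{\left(158,\left(-7\right) 50 \right)}\right)} = \frac{1}{\left(76572 - 457284\right) \left(-30020 - 275\right)} = \frac{1}{\left(-380712\right) \left(-30295\right)} = \frac{1}{11533670040}$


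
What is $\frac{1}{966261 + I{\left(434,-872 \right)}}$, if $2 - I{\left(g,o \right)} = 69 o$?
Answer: $\frac{1}{1026431} \approx 9.7425 \cdot 10^{-7}$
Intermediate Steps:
$I{\left(g,o \right)} = 2 - 69 o$
$\frac{1}{966261 + I{\left(434,-872 \right)}} = \frac{1}{966261 + \left(2 - -60168\right)} = \frac{1}{966261 + \left(2 + 60168\right)} = \frac{1}{966261 + 60170} = \frac{1}{1026431}$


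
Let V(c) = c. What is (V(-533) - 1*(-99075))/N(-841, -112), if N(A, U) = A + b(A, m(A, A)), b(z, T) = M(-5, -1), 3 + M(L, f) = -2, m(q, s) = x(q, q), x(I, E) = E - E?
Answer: -49271/423 ≈ -116.48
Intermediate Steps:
x(I, E) = 0
m(q, s) = 0
M(L, f) = -5 (M(L, f) = -3 - 2 = -5)
b(z, T) = -5
N(A, U) = -5 + A (N(A, U) = A - 5 = -5 + A)
(V(-533) - 1*(-99075))/N(-841, -112) = (-533 - 1*(-99075))/(-5 - 841) = (-533 + 99075)/(-846) = 98542*(-1/846) = -49271/423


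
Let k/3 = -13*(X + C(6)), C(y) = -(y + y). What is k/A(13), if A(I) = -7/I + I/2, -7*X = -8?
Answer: 77064/1085 ≈ 71.027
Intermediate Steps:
X = 8/7 (X = -⅐*(-8) = 8/7 ≈ 1.1429)
A(I) = I/2 - 7/I (A(I) = -7/I + I*(½) = -7/I + I/2 = I/2 - 7/I)
C(y) = -2*y
k = 2964/7 (k = 3*(-13*(8/7 - 2*6)) = 3*(-13*(8/7 - 12)) = 3*(-13*(-76/7)) = 3*(988/7) = 2964/7 ≈ 423.43)
k/A(13) = 2964/(7*((½)*13 - 7/13)) = 2964/(7*(13/2 - 7*1/13)) = 2964/(7*(13/2 - 7/13)) = 2964/(7*(155/26)) = (2964/7)*(26/155) = 77064/1085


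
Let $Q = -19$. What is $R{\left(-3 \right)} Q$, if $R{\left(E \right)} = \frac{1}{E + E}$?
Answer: $\frac{19}{6} \approx 3.1667$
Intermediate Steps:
$R{\left(E \right)} = \frac{1}{2 E}$
$R{\left(-3 \right)} Q = \frac{1}{2 \left(-3\right)} \left(-19\right) = \frac{1}{2} \left(- \frac{1}{3}\right) \left(-19\right) = \left(- \frac{1}{6}\right) \left(-19\right) = \frac{19}{6}$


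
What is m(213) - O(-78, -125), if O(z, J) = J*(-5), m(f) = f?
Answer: -412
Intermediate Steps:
O(z, J) = -5*J
m(213) - O(-78, -125) = 213 - (-5)*(-125) = 213 - 1*625 = 213 - 625 = -412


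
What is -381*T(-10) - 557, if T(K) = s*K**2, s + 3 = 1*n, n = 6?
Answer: -114857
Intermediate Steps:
s = 3 (s = -3 + 1*6 = -3 + 6 = 3)
T(K) = 3*K**2
-381*T(-10) - 557 = -1143*(-10)**2 - 557 = -1143*100 - 557 = -381*300 - 557 = -114300 - 557 = -114857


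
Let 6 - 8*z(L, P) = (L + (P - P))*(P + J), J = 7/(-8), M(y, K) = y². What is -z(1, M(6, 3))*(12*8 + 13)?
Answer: 25397/64 ≈ 396.83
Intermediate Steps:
J = -7/8 (J = 7*(-⅛) = -7/8 ≈ -0.87500)
z(L, P) = ¾ - L*(-7/8 + P)/8 (z(L, P) = ¾ - (L + (P - P))*(P - 7/8)/8 = ¾ - (L + 0)*(-7/8 + P)/8 = ¾ - L*(-7/8 + P)/8)
-z(1, M(6, 3))*(12*8 + 13) = -(¾ + (7/64)*1 - ⅛*1*6²)*(12*8 + 13) = -(¾ + 7/64 - ⅛*1*36)*(96 + 13) = -(¾ + 7/64 - 9/2)*109 = -(-233)*109/64 = -1*(-25397/64) = 25397/64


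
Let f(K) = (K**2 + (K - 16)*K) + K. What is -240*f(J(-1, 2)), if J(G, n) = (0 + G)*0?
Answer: 0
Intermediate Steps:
J(G, n) = 0 (J(G, n) = G*0 = 0)
f(K) = K + K**2 + K*(-16 + K) (f(K) = (K**2 + (-16 + K)*K) + K = (K**2 + K*(-16 + K)) + K = K + K**2 + K*(-16 + K))
-240*f(J(-1, 2)) = -0*(-15 + 2*0) = -0*(-15 + 0) = -0*(-15) = -240*0 = 0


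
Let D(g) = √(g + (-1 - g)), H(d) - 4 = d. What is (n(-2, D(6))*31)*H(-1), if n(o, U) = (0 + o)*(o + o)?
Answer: 744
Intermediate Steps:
H(d) = 4 + d
D(g) = I (D(g) = √(-1) = I)
n(o, U) = 2*o² (n(o, U) = o*(2*o) = 2*o²)
(n(-2, D(6))*31)*H(-1) = ((2*(-2)²)*31)*(4 - 1) = ((2*4)*31)*3 = (8*31)*3 = 248*3 = 744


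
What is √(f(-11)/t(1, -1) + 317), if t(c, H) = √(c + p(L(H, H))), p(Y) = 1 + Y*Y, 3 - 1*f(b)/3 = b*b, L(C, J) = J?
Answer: √(317 - 118*√3) ≈ 10.612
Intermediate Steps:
f(b) = 9 - 3*b² (f(b) = 9 - 3*b*b = 9 - 3*b²)
p(Y) = 1 + Y²
t(c, H) = √(1 + c + H²) (t(c, H) = √(c + (1 + H²)) = √(1 + c + H²))
√(f(-11)/t(1, -1) + 317) = √((9 - 3*(-11)²)/(√(1 + 1 + (-1)²)) + 317) = √((9 - 3*121)/(√(1 + 1 + 1)) + 317) = √((9 - 363)/(√3) + 317) = √(-118*√3 + 317) = √(317 - 118*√3)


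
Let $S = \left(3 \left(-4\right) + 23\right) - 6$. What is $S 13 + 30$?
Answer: $95$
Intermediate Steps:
$S = 5$ ($S = \left(-12 + 23\right) - 6 = 11 - 6 = 5$)
$S 13 + 30 = 5 \cdot 13 + 30 = 65 + 30 = 95$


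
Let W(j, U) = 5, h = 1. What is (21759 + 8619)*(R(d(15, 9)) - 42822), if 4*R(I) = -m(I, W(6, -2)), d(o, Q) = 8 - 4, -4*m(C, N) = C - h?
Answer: -10406728161/8 ≈ -1.3008e+9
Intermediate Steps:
m(C, N) = ¼ - C/4 (m(C, N) = -(C - 1*1)/4 = -(C - 1)/4 = -(-1 + C)/4 = ¼ - C/4)
d(o, Q) = 4
R(I) = -1/16 + I/16 (R(I) = (-(¼ - I/4))/4 = (-¼ + I/4)/4 = -1/16 + I/16)
(21759 + 8619)*(R(d(15, 9)) - 42822) = (21759 + 8619)*((-1/16 + (1/16)*4) - 42822) = 30378*((-1/16 + ¼) - 42822) = 30378*(3/16 - 42822) = 30378*(-685149/16) = -10406728161/8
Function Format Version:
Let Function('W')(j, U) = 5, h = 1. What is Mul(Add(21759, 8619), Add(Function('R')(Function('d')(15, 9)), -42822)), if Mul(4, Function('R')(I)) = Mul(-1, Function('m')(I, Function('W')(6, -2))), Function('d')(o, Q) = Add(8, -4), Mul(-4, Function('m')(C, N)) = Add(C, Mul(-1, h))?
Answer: Rational(-10406728161, 8) ≈ -1.3008e+9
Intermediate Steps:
Function('m')(C, N) = Add(Rational(1, 4), Mul(Rational(-1, 4), C)) (Function('m')(C, N) = Mul(Rational(-1, 4), Add(C, Mul(-1, 1))) = Mul(Rational(-1, 4), Add(C, -1)) = Mul(Rational(-1, 4), Add(-1, C)) = Add(Rational(1, 4), Mul(Rational(-1, 4), C)))
Function('d')(o, Q) = 4
Function('R')(I) = Add(Rational(-1, 16), Mul(Rational(1, 16), I)) (Function('R')(I) = Mul(Rational(1, 4), Mul(-1, Add(Rational(1, 4), Mul(Rational(-1, 4), I)))) = Mul(Rational(1, 4), Add(Rational(-1, 4), Mul(Rational(1, 4), I))) = Add(Rational(-1, 16), Mul(Rational(1, 16), I)))
Mul(Add(21759, 8619), Add(Function('R')(Function('d')(15, 9)), -42822)) = Mul(Add(21759, 8619), Add(Add(Rational(-1, 16), Mul(Rational(1, 16), 4)), -42822)) = Mul(30378, Add(Add(Rational(-1, 16), Rational(1, 4)), -42822)) = Mul(30378, Add(Rational(3, 16), -42822)) = Mul(30378, Rational(-685149, 16)) = Rational(-10406728161, 8)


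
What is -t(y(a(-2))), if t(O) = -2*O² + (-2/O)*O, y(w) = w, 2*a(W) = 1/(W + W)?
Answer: 65/32 ≈ 2.0313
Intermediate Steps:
a(W) = 1/(4*W) (a(W) = 1/(2*(W + W)) = 1/(2*((2*W))) = (1/(2*W))/2 = 1/(4*W))
t(O) = -2 - 2*O² (t(O) = -2*O² - 2 = -2 - 2*O²)
-t(y(a(-2))) = -(-2 - 2*((¼)/(-2))²) = -(-2 - 2*((¼)*(-½))²) = -(-2 - 2*(-⅛)²) = -(-2 - 2*1/64) = -(-2 - 1/32) = -1*(-65/32) = 65/32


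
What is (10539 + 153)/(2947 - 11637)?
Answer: -486/395 ≈ -1.2304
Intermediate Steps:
(10539 + 153)/(2947 - 11637) = 10692/(-8690) = 10692*(-1/8690) = -486/395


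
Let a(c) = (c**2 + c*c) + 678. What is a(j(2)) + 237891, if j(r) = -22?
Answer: 239537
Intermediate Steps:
a(c) = 678 + 2*c**2 (a(c) = (c**2 + c**2) + 678 = 2*c**2 + 678 = 678 + 2*c**2)
a(j(2)) + 237891 = (678 + 2*(-22)**2) + 237891 = (678 + 2*484) + 237891 = (678 + 968) + 237891 = 1646 + 237891 = 239537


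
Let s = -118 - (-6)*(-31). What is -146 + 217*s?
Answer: -66114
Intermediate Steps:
s = -304 (s = -118 - 1*186 = -118 - 186 = -304)
-146 + 217*s = -146 + 217*(-304) = -146 - 65968 = -66114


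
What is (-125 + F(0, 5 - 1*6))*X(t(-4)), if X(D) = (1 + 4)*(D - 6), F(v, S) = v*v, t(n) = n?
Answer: 6250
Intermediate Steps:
F(v, S) = v**2
X(D) = -30 + 5*D (X(D) = 5*(-6 + D) = -30 + 5*D)
(-125 + F(0, 5 - 1*6))*X(t(-4)) = (-125 + 0**2)*(-30 + 5*(-4)) = (-125 + 0)*(-30 - 20) = -125*(-50) = 6250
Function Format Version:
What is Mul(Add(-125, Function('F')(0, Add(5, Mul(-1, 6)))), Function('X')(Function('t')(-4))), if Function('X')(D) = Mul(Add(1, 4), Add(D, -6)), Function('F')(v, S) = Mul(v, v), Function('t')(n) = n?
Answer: 6250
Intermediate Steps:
Function('F')(v, S) = Pow(v, 2)
Function('X')(D) = Add(-30, Mul(5, D)) (Function('X')(D) = Mul(5, Add(-6, D)) = Add(-30, Mul(5, D)))
Mul(Add(-125, Function('F')(0, Add(5, Mul(-1, 6)))), Function('X')(Function('t')(-4))) = Mul(Add(-125, Pow(0, 2)), Add(-30, Mul(5, -4))) = Mul(Add(-125, 0), Add(-30, -20)) = Mul(-125, -50) = 6250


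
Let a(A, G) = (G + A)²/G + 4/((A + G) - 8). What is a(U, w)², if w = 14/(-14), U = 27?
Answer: 36990724/81 ≈ 4.5668e+5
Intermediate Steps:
w = -1 (w = 14*(-1/14) = -1)
a(A, G) = 4/(-8 + A + G) + (A + G)²/G (a(A, G) = (A + G)²/G + 4/(-8 + A + G) = 4/(-8 + A + G) + (A + G)²/G)
a(U, w)² = ((-8*(27 - 1)² + 4*(-1) + 27*(27 - 1)² - (27 - 1)²)/((-1)*(-8 + 27 - 1)))² = (-1*(-8*26² - 4 + 27*26² - 1*26²)/18)² = (-1*1/18*(-8*676 - 4 + 27*676 - 1*676))² = (-1*1/18*(-5408 - 4 + 18252 - 676))² = (-1*1/18*12164)² = (-6082/9)² = 36990724/81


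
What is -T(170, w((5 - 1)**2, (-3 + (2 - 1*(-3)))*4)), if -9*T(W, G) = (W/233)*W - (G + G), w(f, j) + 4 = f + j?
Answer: 19580/2097 ≈ 9.3371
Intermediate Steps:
w(f, j) = -4 + f + j (w(f, j) = -4 + (f + j) = -4 + f + j)
T(W, G) = -W**2/2097 + 2*G/9 (T(W, G) = -((W/233)*W - (G + G))/9 = -((W*(1/233))*W - 2*G)/9 = -((W/233)*W - 2*G)/9 = -(W**2/233 - 2*G)/9 = -(-2*G + W**2/233)/9 = -W**2/2097 + 2*G/9)
-T(170, w((5 - 1)**2, (-3 + (2 - 1*(-3)))*4)) = -(-1/2097*170**2 + 2*(-4 + (5 - 1)**2 + (-3 + (2 - 1*(-3)))*4)/9) = -(-1/2097*28900 + 2*(-4 + 4**2 + (-3 + (2 + 3))*4)/9) = -(-28900/2097 + 2*(-4 + 16 + (-3 + 5)*4)/9) = -(-28900/2097 + 2*(-4 + 16 + 2*4)/9) = -(-28900/2097 + 2*(-4 + 16 + 8)/9) = -(-28900/2097 + (2/9)*20) = -(-28900/2097 + 40/9) = -1*(-19580/2097) = 19580/2097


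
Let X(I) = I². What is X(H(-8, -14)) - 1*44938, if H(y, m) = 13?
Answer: -44769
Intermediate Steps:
X(H(-8, -14)) - 1*44938 = 13² - 1*44938 = 169 - 44938 = -44769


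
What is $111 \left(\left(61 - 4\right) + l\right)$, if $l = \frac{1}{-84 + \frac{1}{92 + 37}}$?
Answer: $\frac{68538726}{10835} \approx 6325.7$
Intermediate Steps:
$l = - \frac{129}{10835}$ ($l = \frac{1}{-84 + \frac{1}{129}} = \frac{1}{- \frac{10835}{129}} = - \frac{129}{10835} \approx -0.011906$)
$111 \left(\left(61 - 4\right) + l\right) = 111 \left(\left(61 - 4\right) - \frac{129}{10835}\right) = 111 \left(57 - \frac{129}{10835}\right) = 111 \cdot \frac{617466}{10835} = \frac{68538726}{10835}$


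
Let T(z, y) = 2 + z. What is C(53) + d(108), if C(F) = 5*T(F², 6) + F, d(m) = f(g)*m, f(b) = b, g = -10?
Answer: 13028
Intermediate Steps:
d(m) = -10*m
C(F) = 10 + F + 5*F² (C(F) = 5*(2 + F²) + F = (10 + 5*F²) + F = 10 + F + 5*F²)
C(53) + d(108) = (10 + 53 + 5*53²) - 10*108 = (10 + 53 + 5*2809) - 1080 = (10 + 53 + 14045) - 1080 = 14108 - 1080 = 13028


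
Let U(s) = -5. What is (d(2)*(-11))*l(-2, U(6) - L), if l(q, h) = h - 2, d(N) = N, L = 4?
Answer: 242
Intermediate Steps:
l(q, h) = -2 + h
(d(2)*(-11))*l(-2, U(6) - L) = (2*(-11))*(-2 + (-5 - 1*4)) = -22*(-2 + (-5 - 4)) = -22*(-2 - 9) = -22*(-11) = 242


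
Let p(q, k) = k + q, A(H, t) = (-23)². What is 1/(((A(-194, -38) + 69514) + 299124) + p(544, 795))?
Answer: 1/370506 ≈ 2.6990e-6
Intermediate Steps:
A(H, t) = 529
1/(((A(-194, -38) + 69514) + 299124) + p(544, 795)) = 1/(((529 + 69514) + 299124) + (795 + 544)) = 1/((70043 + 299124) + 1339) = 1/(369167 + 1339) = 1/370506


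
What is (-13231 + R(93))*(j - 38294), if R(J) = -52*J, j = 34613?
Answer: 66504627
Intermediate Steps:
(-13231 + R(93))*(j - 38294) = (-13231 - 52*93)*(34613 - 38294) = (-13231 - 4836)*(-3681) = -18067*(-3681) = 66504627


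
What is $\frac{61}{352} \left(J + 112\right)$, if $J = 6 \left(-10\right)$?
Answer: $\frac{793}{88} \approx 9.0114$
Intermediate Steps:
$J = -60$
$\frac{61}{352} \left(J + 112\right) = \frac{61}{352} \left(-60 + 112\right) = 61 \cdot \frac{1}{352} \cdot 52 = \frac{61}{352} \cdot 52 = \frac{793}{88}$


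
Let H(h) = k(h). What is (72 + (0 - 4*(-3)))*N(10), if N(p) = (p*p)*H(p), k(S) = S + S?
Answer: 168000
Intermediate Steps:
k(S) = 2*S
H(h) = 2*h
N(p) = 2*p**3 (N(p) = (p*p)*(2*p) = p**2*(2*p) = 2*p**3)
(72 + (0 - 4*(-3)))*N(10) = (72 + (0 - 4*(-3)))*(2*10**3) = (72 + (0 + 12))*(2*1000) = (72 + 12)*2000 = 84*2000 = 168000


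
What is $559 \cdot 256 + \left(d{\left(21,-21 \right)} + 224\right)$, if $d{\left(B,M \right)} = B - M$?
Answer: $143370$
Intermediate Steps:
$559 \cdot 256 + \left(d{\left(21,-21 \right)} + 224\right) = 559 \cdot 256 + \left(\left(21 - -21\right) + 224\right) = 143104 + \left(\left(21 + 21\right) + 224\right) = 143104 + \left(42 + 224\right) = 143104 + 266 = 143370$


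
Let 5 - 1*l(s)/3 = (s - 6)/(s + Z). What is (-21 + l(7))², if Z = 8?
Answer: 961/25 ≈ 38.440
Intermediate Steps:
l(s) = 15 - 3*(-6 + s)/(8 + s) (l(s) = 15 - 3*(s - 6)/(s + 8) = 15 - 3*(-6 + s)/(8 + s))
(-21 + l(7))² = (-21 + 6*(23 + 2*7)/(8 + 7))² = (-21 + 6*(23 + 14)/15)² = (-21 + 6*(1/15)*37)² = (-21 + 74/5)² = (-31/5)² = 961/25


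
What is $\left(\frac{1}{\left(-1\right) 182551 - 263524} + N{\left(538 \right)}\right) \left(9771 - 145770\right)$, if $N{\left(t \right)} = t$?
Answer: $- \frac{32638175475651}{446075} \approx -7.3167 \cdot 10^{7}$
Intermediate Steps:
$\left(\frac{1}{\left(-1\right) 182551 - 263524} + N{\left(538 \right)}\right) \left(9771 - 145770\right) = \left(\frac{1}{\left(-1\right) 182551 - 263524} + 538\right) \left(9771 - 145770\right) = \left(\frac{1}{-182551 - 263524} + 538\right) \left(-135999\right) = \left(\frac{1}{-446075} + 538\right) \left(-135999\right) = \left(- \frac{1}{446075} + 538\right) \left(-135999\right) = \frac{239988349}{446075} \left(-135999\right) = - \frac{32638175475651}{446075}$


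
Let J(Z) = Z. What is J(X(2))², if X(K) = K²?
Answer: 16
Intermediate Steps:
J(X(2))² = (2²)² = 4² = 16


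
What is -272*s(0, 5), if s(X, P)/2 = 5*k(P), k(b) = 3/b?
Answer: -1632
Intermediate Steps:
s(X, P) = 30/P (s(X, P) = 2*(5*(3/P)) = 2*(15/P) = 30/P)
-272*s(0, 5) = -8160/5 = -272*6 = -1632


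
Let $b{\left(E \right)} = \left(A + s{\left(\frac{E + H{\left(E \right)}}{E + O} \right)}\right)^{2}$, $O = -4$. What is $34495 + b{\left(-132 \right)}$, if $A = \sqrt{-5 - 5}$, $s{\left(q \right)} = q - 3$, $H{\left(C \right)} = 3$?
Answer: $\frac{637912401}{18496} - \frac{279 i \sqrt{10}}{68} \approx 34489.0 - 12.975 i$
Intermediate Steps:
$s{\left(q \right)} = -3 + q$
$A = i \sqrt{10}$ ($A = \sqrt{-10} = i \sqrt{10} \approx 3.1623 i$)
$b{\left(E \right)} = \left(-3 + i \sqrt{10} + \frac{3 + E}{-4 + E}\right)^{2}$ ($b{\left(E \right)} = \left(i \sqrt{10} - \left(3 - \frac{E + 3}{E - 4}\right)\right)^{2} = \left(i \sqrt{10} - \left(3 - \frac{3 + E}{-4 + E}\right)\right)^{2} = \left(-3 + i \sqrt{10} + \frac{3 + E}{-4 + E}\right)^{2}$)
$34495 + b{\left(-132 \right)} = 34495 + \frac{\left(3 - 132 + \left(-4 - 132\right) \left(-3 + i \sqrt{10}\right)\right)^{2}}{\left(-4 - 132\right)^{2}} = 34495 + \frac{\left(3 - 132 - 136 \left(-3 + i \sqrt{10}\right)\right)^{2}}{18496} = 34495 + \frac{\left(3 - 132 + \left(408 - 136 i \sqrt{10}\right)\right)^{2}}{18496} = 34495 + \frac{\left(279 - 136 i \sqrt{10}\right)^{2}}{18496}$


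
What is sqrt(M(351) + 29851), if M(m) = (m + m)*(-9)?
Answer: sqrt(23533) ≈ 153.40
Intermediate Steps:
M(m) = -18*m (M(m) = (2*m)*(-9) = -18*m)
sqrt(M(351) + 29851) = sqrt(-18*351 + 29851) = sqrt(-6318 + 29851) = sqrt(23533)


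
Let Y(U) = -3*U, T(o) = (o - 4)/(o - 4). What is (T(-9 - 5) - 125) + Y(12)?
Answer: -160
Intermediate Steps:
T(o) = 1 (T(o) = (-4 + o)/(-4 + o) = 1)
(T(-9 - 5) - 125) + Y(12) = (1 - 125) - 3*12 = -124 - 36 = -160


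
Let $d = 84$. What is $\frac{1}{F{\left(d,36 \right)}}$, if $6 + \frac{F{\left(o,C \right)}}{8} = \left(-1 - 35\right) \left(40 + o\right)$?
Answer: $- \frac{1}{35760} \approx -2.7964 \cdot 10^{-5}$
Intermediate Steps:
$F{\left(o,C \right)} = -11568 - 288 o$ ($F{\left(o,C \right)} = -48 + 8 \left(-1 - 35\right) \left(40 + o\right) = -48 + 8 \left(- 36 \left(40 + o\right)\right) = -48 + 8 \left(-1440 - 36 o\right) = -48 - \left(11520 + 288 o\right) = -11568 - 288 o$)
$\frac{1}{F{\left(d,36 \right)}} = \frac{1}{-11568 - 24192} = \frac{1}{-35760} = - \frac{1}{35760}$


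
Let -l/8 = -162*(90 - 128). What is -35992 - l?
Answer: 13256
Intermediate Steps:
l = -49248 (l = -(-1296)*(90 - 128) = -(-1296)*(-38) = -8*6156 = -49248)
-35992 - l = -35992 - 1*(-49248) = -35992 + 49248 = 13256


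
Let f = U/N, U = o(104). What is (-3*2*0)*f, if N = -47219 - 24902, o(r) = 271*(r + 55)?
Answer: 0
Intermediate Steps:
o(r) = 14905 + 271*r (o(r) = 271*(55 + r) = 14905 + 271*r)
U = 43089 (U = 14905 + 271*104 = 14905 + 28184 = 43089)
N = -72121
f = -43089/72121 (f = 43089/(-72121) = 43089*(-1/72121) = -43089/72121 ≈ -0.59745)
(-3*2*0)*f = (-3*2*0)*(-43089/72121) = -6*0*(-43089/72121) = 0*(-43089/72121) = 0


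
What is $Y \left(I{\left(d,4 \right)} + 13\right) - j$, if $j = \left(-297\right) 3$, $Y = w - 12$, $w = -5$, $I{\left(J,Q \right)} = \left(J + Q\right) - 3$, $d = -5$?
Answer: $738$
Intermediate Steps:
$I{\left(J,Q \right)} = -3 + J + Q$
$Y = -17$ ($Y = -5 - 12 = -17$)
$j = -891$
$Y \left(I{\left(d,4 \right)} + 13\right) - j = - 17 \left(\left(-3 - 5 + 4\right) + 13\right) - -891 = - 17 \left(-4 + 13\right) + 891 = \left(-17\right) 9 + 891 = -153 + 891 = 738$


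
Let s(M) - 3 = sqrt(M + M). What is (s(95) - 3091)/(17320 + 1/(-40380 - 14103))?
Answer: -168243504/943645559 + 54483*sqrt(190)/943645559 ≈ -0.17750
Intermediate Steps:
s(M) = 3 + sqrt(2)*sqrt(M) (s(M) = 3 + sqrt(M + M) = 3 + sqrt(2*M) = 3 + sqrt(2)*sqrt(M))
(s(95) - 3091)/(17320 + 1/(-40380 - 14103)) = ((3 + sqrt(2)*sqrt(95)) - 3091)/(17320 + 1/(-40380 - 14103)) = ((3 + sqrt(190)) - 3091)/(17320 + 1/(-54483)) = (-3088 + sqrt(190))/(17320 - 1/54483) = (-3088 + sqrt(190))/(943645559/54483) = (-3088 + sqrt(190))*(54483/943645559) = -168243504/943645559 + 54483*sqrt(190)/943645559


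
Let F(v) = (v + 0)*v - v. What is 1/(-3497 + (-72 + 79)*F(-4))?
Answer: -1/3357 ≈ -0.00029788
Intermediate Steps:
F(v) = v² - v (F(v) = v*v - v = v² - v)
1/(-3497 + (-72 + 79)*F(-4)) = 1/(-3497 + (-72 + 79)*(-4*(-1 - 4))) = 1/(-3497 + 7*(-4*(-5))) = 1/(-3497 + 7*20) = 1/(-3497 + 140) = 1/(-3357) = -1/3357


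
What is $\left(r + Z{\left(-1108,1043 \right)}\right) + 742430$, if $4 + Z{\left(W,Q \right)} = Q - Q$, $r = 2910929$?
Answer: $3653355$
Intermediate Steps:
$Z{\left(W,Q \right)} = -4$ ($Z{\left(W,Q \right)} = -4 + \left(Q - Q\right) = -4 + 0 = -4$)
$\left(r + Z{\left(-1108,1043 \right)}\right) + 742430 = \left(2910929 - 4\right) + 742430 = 2910925 + 742430 = 3653355$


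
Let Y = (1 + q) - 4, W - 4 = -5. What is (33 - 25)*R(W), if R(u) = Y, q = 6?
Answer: 24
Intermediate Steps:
W = -1 (W = 4 - 5 = -1)
Y = 3 (Y = (1 + 6) - 4 = 7 - 4 = 3)
R(u) = 3
(33 - 25)*R(W) = (33 - 25)*3 = 8*3 = 24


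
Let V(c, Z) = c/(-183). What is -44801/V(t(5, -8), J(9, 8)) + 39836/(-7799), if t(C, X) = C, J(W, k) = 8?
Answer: 63940549637/38995 ≈ 1.6397e+6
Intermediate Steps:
V(c, Z) = -c/183 (V(c, Z) = c*(-1/183) = -c/183)
-44801/V(t(5, -8), J(9, 8)) + 39836/(-7799) = -44801/((-1/183*5)) + 39836/(-7799) = -44801/(-5/183) + 39836*(-1/7799) = -44801*(-183/5) - 39836/7799 = 8198583/5 - 39836/7799 = 63940549637/38995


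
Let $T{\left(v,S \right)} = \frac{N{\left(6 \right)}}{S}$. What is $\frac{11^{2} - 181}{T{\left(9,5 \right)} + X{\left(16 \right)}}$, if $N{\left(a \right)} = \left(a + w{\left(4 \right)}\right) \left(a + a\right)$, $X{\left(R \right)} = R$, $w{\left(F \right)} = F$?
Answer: $- \frac{3}{2} \approx -1.5$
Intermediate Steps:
$N{\left(a \right)} = 2 a \left(4 + a\right)$ ($N{\left(a \right)} = \left(a + 4\right) \left(a + a\right) = \left(4 + a\right) 2 a = 2 a \left(4 + a\right)$)
$T{\left(v,S \right)} = \frac{120}{S}$ ($T{\left(v,S \right)} = \frac{2 \cdot 6 \left(4 + 6\right)}{S} = \frac{2 \cdot 6 \cdot 10}{S} = \frac{120}{S}$)
$\frac{11^{2} - 181}{T{\left(9,5 \right)} + X{\left(16 \right)}} = \frac{11^{2} - 181}{\frac{120}{5} + 16} = \frac{121 - 181}{120 \cdot \frac{1}{5} + 16} = - \frac{60}{24 + 16} = - \frac{60}{40} = \left(-60\right) \frac{1}{40} = - \frac{3}{2}$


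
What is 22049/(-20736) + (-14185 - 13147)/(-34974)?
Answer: -11354743/40290048 ≈ -0.28183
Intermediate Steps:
22049/(-20736) + (-14185 - 13147)/(-34974) = 22049*(-1/20736) - 27332*(-1/34974) = -22049/20736 + 13666/17487 = -11354743/40290048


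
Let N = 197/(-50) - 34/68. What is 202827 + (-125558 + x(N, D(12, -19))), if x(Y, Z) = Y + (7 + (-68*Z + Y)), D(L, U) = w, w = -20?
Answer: 1965678/25 ≈ 78627.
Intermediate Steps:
N = -111/25 (N = 197*(-1/50) - 34*1/68 = -197/50 - 1/2 = -111/25 ≈ -4.4400)
D(L, U) = -20
x(Y, Z) = 7 - 68*Z + 2*Y (x(Y, Z) = Y + (7 + (Y - 68*Z)) = Y + (7 + Y - 68*Z) = 7 - 68*Z + 2*Y)
202827 + (-125558 + x(N, D(12, -19))) = 202827 + (-125558 + (7 - 68*(-20) + 2*(-111/25))) = 202827 + (-125558 + (7 + 1360 - 222/25)) = 202827 + (-125558 + 33953/25) = 202827 - 3104997/25 = 1965678/25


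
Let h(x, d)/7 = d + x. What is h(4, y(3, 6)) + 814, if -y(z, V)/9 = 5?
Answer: 527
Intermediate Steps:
y(z, V) = -45 (y(z, V) = -9*5 = -45)
h(x, d) = 7*d + 7*x (h(x, d) = 7*(d + x) = 7*d + 7*x)
h(4, y(3, 6)) + 814 = (7*(-45) + 7*4) + 814 = (-315 + 28) + 814 = -287 + 814 = 527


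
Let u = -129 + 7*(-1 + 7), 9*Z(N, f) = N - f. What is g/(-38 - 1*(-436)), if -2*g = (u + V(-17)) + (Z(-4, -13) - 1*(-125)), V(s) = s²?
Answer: -82/199 ≈ -0.41206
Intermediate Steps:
Z(N, f) = -f/9 + N/9 (Z(N, f) = (N - f)/9 = -f/9 + N/9)
u = -87 (u = -129 + 7*6 = -129 + 42 = -87)
g = -164 (g = -((-87 + (-17)²) + ((-⅑*(-13) + (⅑)*(-4)) - 1*(-125)))/2 = -((-87 + 289) + ((13/9 - 4/9) + 125))/2 = -(202 + (1 + 125))/2 = -(202 + 126)/2 = -½*328 = -164)
g/(-38 - 1*(-436)) = -164/(-38 - 1*(-436)) = -164/(-38 + 436) = -164/398 = -164*1/398 = -82/199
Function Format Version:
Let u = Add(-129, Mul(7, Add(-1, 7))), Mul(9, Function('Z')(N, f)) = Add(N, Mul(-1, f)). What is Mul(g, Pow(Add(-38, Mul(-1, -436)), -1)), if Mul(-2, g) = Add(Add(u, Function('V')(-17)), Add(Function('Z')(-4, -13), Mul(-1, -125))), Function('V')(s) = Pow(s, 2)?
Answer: Rational(-82, 199) ≈ -0.41206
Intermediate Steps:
Function('Z')(N, f) = Add(Mul(Rational(-1, 9), f), Mul(Rational(1, 9), N)) (Function('Z')(N, f) = Mul(Rational(1, 9), Add(N, Mul(-1, f))) = Add(Mul(Rational(-1, 9), f), Mul(Rational(1, 9), N)))
u = -87 (u = Add(-129, Mul(7, 6)) = Add(-129, 42) = -87)
g = -164 (g = Mul(Rational(-1, 2), Add(Add(-87, Pow(-17, 2)), Add(Add(Mul(Rational(-1, 9), -13), Mul(Rational(1, 9), -4)), Mul(-1, -125)))) = Mul(Rational(-1, 2), Add(Add(-87, 289), Add(Add(Rational(13, 9), Rational(-4, 9)), 125))) = Mul(Rational(-1, 2), Add(202, Add(1, 125))) = Mul(Rational(-1, 2), Add(202, 126)) = Mul(Rational(-1, 2), 328) = -164)
Mul(g, Pow(Add(-38, Mul(-1, -436)), -1)) = Mul(-164, Pow(Add(-38, Mul(-1, -436)), -1)) = Mul(-164, Pow(Add(-38, 436), -1)) = Mul(-164, Pow(398, -1)) = Mul(-164, Rational(1, 398)) = Rational(-82, 199)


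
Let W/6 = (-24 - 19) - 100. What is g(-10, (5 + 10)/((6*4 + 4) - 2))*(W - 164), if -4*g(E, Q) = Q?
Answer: 7665/52 ≈ 147.40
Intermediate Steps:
g(E, Q) = -Q/4
W = -858 (W = 6*((-24 - 19) - 100) = 6*(-43 - 100) = 6*(-143) = -858)
g(-10, (5 + 10)/((6*4 + 4) - 2))*(W - 164) = (-(5 + 10)/(4*((6*4 + 4) - 2)))*(-858 - 164) = -15/(4*((24 + 4) - 2))*(-1022) = -15/(4*(28 - 2))*(-1022) = -15/(4*26)*(-1022) = -¼*15/26*(-1022) = -15/104*(-1022) = 7665/52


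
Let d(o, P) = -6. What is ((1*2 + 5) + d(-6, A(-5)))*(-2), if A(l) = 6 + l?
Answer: -2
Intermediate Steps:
((1*2 + 5) + d(-6, A(-5)))*(-2) = ((1*2 + 5) - 6)*(-2) = ((2 + 5) - 6)*(-2) = (7 - 6)*(-2) = 1*(-2) = -2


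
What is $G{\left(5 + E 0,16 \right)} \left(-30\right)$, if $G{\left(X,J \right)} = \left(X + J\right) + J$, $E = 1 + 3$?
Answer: $-1110$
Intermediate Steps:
$E = 4$
$G{\left(X,J \right)} = X + 2 J$ ($G{\left(X,J \right)} = \left(J + X\right) + J = X + 2 J$)
$G{\left(5 + E 0,16 \right)} \left(-30\right) = \left(\left(5 + 4 \cdot 0\right) + 2 \cdot 16\right) \left(-30\right) = \left(\left(5 + 0\right) + 32\right) \left(-30\right) = \left(5 + 32\right) \left(-30\right) = 37 \left(-30\right) = -1110$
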